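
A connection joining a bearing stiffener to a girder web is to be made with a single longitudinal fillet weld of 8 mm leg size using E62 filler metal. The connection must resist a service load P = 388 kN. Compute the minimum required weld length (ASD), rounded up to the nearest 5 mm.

L = 370 mm

E62XX → F_EXX = 620 MPa.
Throat t_e = 0.707 × 8 = 5.656 mm.
r_n/Ω = (0.6 × 620 × 5.656) / 2.0 = 1052 N/mm = 1.052 kN/mm.
L_req = P / (r_n/Ω) = 388 / 1.052 = 368.8 mm total.
Round up → use L = 370 mm.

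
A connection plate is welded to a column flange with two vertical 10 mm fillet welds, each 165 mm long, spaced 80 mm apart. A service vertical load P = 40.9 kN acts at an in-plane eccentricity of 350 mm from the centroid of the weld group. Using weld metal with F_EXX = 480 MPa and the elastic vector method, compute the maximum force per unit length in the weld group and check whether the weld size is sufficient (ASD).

Total weld length L_w = 330 mm. Treat welds as unit-width lines.
Polar moment about centroid: J = 2[d³/12 + d(b/2)²] = 2[165³/12 + 165×40²] = 1277000 mm³.
Direct shear f_v = P/L_w = 40.9×10³ / 330 = 123.9 N/mm (vertical).
Torsion M = P·e = 40.9×10³ × 350 = 14315000 N·mm.
Critical point at (x, y) = (40, 82.5) from centroid. f_tx = M·y/J = 925 N/mm; f_ty = M·x/J = 448.5 N/mm.
Resultant f_max = √[f_tx² + (f_v + f_ty)²] = √[925² + (123.9 + 448.5)²] = 1088 N/mm.
Capacity per unit length: r_n/Ω = (1/2.0) × 0.6 × 480 × (0.707 × 10) = 1018 N/mm.
1088 > 1018 → NOT adequate.

f_max ≈ 1090 N/mm; NOT adequate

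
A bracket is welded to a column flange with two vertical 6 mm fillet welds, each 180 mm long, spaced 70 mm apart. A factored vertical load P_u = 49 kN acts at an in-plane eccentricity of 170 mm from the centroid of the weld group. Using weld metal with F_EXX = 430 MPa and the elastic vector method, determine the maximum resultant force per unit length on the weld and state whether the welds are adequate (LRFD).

f_max ≈ 631 N/mm; adequate

Total weld length L_w = 360 mm. Treat welds as unit-width lines.
Polar moment about centroid: J = 2[d³/12 + d(b/2)²] = 2[180³/12 + 180×35²] = 1413000 mm³.
Direct shear f_v = P/L_w = 49×10³ / 360 = 136.1 N/mm (vertical).
Torsion M = P·e = 49×10³ × 170 = 8330000 N·mm.
Critical point at (x, y) = (35, 90) from centroid. f_tx = M·y/J = 530.6 N/mm; f_ty = M·x/J = 206.3 N/mm.
Resultant f_max = √[f_tx² + (f_v + f_ty)²] = √[530.6² + (136.1 + 206.3)²] = 631.5 N/mm.
Capacity per unit length: φr_n = 0.75 × 0.6 × 430 × (0.707 × 6) = 820.8 N/mm.
631.5 ≤ 820.8 → adequate.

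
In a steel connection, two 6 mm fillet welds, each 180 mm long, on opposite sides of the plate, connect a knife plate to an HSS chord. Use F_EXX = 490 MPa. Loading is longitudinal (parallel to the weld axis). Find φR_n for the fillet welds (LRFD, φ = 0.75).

φR_n ≈ 337 kN

Effective throat t_e = 0.707 × 6 = 4.242 mm.
Total length L = 360 mm; A_we = 4.242 × 360 = 1527 mm².
F_nw = 0.6 F_EXX = 0.6 × 490 = 294 MPa.
φR_n = 0.75 × 294 × 1527 × 10⁻³ = 336.7 kN.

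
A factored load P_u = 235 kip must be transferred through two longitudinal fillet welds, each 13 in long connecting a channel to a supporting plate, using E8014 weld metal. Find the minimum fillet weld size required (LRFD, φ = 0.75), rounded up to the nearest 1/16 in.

w = 3/8 in

E80XX → F_EXX = 80 ksi.
Total weld length L = 26 in.
Required throat t_e = P_u / (φ × 0.6 F_EXX × L) = 235 / (0.75 × 0.6 × 80 × 26) = 0.2511 in.
Required leg w = t_e / 0.707 = 0.3551 in → use 3/8 in.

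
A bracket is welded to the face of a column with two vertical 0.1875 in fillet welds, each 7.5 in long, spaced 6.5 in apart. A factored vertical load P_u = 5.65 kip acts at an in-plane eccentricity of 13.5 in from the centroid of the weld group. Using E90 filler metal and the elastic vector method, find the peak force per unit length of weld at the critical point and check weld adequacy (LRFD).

E90XX → F_EXX = 90 ksi.
Total weld length L_w = 15 in. Treat welds as unit-width lines.
Polar moment about centroid: J = 2[d³/12 + d(b/2)²] = 2[7.5³/12 + 7.5×3.25²] = 228.8 in³.
Direct shear f_v = P/L_w = 5.65 / 15 = 0.3767 kip/in (vertical).
Torsion M = P·e = 5.65 × 13.5 = 76.275 kip·in.
Critical point at (x, y) = (3.25, 3.75) from centroid. f_tx = M·y/J = 1.25 kip/in; f_ty = M·x/J = 1.084 kip/in.
Resultant f_max = √[f_tx² + (f_v + f_ty)²] = √[1.25² + (0.3767 + 1.084)²] = 1.923 kip/in.
Capacity per unit length: φr_n = 0.75 × 0.6 × 90 × (0.707 × 0.1875) = 5.369 kip/in.
1.923 ≤ 5.369 → adequate.

f_max ≈ 1.92 kip/in; adequate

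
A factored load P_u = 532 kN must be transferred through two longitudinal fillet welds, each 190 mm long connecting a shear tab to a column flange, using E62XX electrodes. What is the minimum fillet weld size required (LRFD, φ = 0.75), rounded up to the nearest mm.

E62XX → F_EXX = 620 MPa.
Total weld length L = 380 mm.
Required throat t_e = P_u / (φ × 0.6 F_EXX × L) = 532 / (0.75 × 0.6 × 620 × 380 × 10⁻³) = 5.018 mm.
Required leg w = t_e / 0.707 = 7.097 mm → use 8 mm.

w = 8 mm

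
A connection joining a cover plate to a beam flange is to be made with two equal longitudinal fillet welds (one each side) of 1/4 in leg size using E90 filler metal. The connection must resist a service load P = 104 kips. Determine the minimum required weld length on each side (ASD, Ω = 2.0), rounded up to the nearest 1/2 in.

E90XX → F_EXX = 90 ksi.
Throat t_e = 0.707 × 0.25 = 0.1767 in.
r_n/Ω = (0.6 × 90 × 0.1767) / 2.0 = 4.772 kip/in.
L_req = P / (r_n/Ω) = 104 / 4.772 = 21.79 in total.
Per side: 21.79 / 2 = 10.9 in.
Round up → use L = 11 in on each side.

L = 11 in on each side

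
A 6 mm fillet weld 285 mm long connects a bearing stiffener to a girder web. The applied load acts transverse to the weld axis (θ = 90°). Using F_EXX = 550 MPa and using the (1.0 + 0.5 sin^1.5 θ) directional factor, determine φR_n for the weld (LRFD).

t_e = 0.707 × 6 = 4.242 mm; A_we = 4.242 × 285 = 1209 mm².
Directional factor: 1.0 + 0.5 sin^1.5(90°) = 1.5.
F_nw = 0.6 × 550 × 1.5 = 495 MPa.
φR_n = 0.75 × 495 × 1209 × 10⁻³ = 448.8 kN.

φR_n ≈ 449 kN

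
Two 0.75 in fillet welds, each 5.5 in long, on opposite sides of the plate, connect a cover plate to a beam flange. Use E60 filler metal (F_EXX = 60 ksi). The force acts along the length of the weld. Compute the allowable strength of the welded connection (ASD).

Effective throat t_e = 0.707 × 0.75 = 0.5302 in.
Total length L = 11 in; A_we = 0.5302 × 11 = 5.833 in².
F_nw = 0.6 F_EXX = 0.6 × 60 = 36 ksi.
R_n = 36 × 5.833 = 210 kips; R_n/Ω = 210/2.0 = 105 kips.

R_n/Ω ≈ 105 kips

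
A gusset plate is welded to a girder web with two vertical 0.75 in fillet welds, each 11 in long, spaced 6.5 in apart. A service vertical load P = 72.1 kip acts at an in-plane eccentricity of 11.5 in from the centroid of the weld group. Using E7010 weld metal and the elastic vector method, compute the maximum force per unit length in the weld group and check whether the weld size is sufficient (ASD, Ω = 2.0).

f_max ≈ 13.6 kip/in; NOT adequate

E70XX → F_EXX = 70 ksi.
Total weld length L_w = 22 in. Treat welds as unit-width lines.
Polar moment about centroid: J = 2[d³/12 + d(b/2)²] = 2[11³/12 + 11×3.25²] = 454.2 in³.
Direct shear f_v = P/L_w = 72.1 / 22 = 3.277 kip/in (vertical).
Torsion M = P·e = 72.1 × 11.5 = 829.15 kip·in.
Critical point at (x, y) = (3.25, 5.5) from centroid. f_tx = M·y/J = 10.04 kip/in; f_ty = M·x/J = 5.933 kip/in.
Resultant f_max = √[f_tx² + (f_v + f_ty)²] = √[10.04² + (3.277 + 5.933)²] = 13.62 kip/in.
Capacity per unit length: r_n/Ω = (1/2.0) × 0.6 × 70 × (0.707 × 0.75) = 11.14 kip/in.
13.62 > 11.14 → NOT adequate.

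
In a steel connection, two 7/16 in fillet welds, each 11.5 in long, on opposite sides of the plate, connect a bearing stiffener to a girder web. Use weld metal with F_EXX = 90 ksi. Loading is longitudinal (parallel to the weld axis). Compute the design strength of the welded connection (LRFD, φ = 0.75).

φR_n ≈ 288 kip

Effective throat t_e = 0.707 × 0.4375 = 0.3093 in.
Total length L = 23 in; A_we = 0.3093 × 23 = 7.114 in².
F_nw = 0.6 F_EXX = 0.6 × 90 = 54 ksi.
φR_n = 0.75 × 54 × 7.114 = 288.1 kip.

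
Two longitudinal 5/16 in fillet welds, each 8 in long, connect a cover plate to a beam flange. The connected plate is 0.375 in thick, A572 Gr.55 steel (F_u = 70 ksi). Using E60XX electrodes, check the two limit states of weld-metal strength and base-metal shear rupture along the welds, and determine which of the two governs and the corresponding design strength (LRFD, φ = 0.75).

E60XX → F_EXX = 60 ksi.
t_e = 0.707 × 0.3125 = 0.2209 in; L = 16 in.
Weld metal: φR_n = 0.75 × 0.6 × 60 × 0.2209 × 16 = 95.44 kip.
Base metal (shear rupture): φR_n = 0.75 × 0.6 × 70 × 0.375 × 16 = 189 kip.
Governing: weld metal.

φR_n ≈ 95.4 kip (weld metal governs)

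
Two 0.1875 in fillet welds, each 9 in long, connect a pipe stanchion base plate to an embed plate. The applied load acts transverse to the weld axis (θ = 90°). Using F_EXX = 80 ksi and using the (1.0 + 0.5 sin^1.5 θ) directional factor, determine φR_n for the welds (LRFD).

φR_n ≈ 129 kips

t_e = 0.707 × 0.1875 = 0.1326 in; A_we = 0.1326 × 18 = 2.386 in².
Directional factor: 1.0 + 0.5 sin^1.5(90°) = 1.5.
F_nw = 0.6 × 80 × 1.5 = 72 ksi.
φR_n = 0.75 × 72 × 2.386 = 128.9 kips.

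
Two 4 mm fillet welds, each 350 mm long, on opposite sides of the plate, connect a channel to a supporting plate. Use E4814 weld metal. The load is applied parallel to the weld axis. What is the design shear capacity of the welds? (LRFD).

φR_n ≈ 428 kN

E48XX → F_EXX = 480 MPa.
Effective throat t_e = 0.707 × 4 = 2.828 mm.
Total length L = 700 mm; A_we = 2.828 × 700 = 1980 mm².
F_nw = 0.6 F_EXX = 0.6 × 480 = 288 MPa.
φR_n = 0.75 × 288 × 1980 × 10⁻³ = 427.6 kN.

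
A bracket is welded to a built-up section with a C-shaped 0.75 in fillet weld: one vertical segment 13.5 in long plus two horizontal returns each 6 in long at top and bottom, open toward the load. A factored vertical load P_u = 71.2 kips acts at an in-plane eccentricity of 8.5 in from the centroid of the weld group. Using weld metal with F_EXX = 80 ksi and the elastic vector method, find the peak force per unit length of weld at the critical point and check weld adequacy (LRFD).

Total weld length L_w = 25.5 in. Treat welds as unit-width lines.
Centroid: x̄ = 2×6×3 / 25.5 = 1.412 in from the vertical weld.
Polar moment about centroid: J = I_x + I_y = [13.5³/12 + 2×6×6.75²] + [13.5×1.412² + 2(6³/12 + 6×1.588²)] = 845 in³.
Direct shear f_v = P/L_w = 71.2 / 25.5 = 2.792 kip/in (vertical).
Torsion M = P·e = 71.2 × 8.5 = 605.2 kip·in.
Critical point at (x, y) = (4.588, 6.75) from centroid. f_tx = M·y/J = 4.835 kip/in; f_ty = M·x/J = 3.286 kip/in.
Resultant f_max = √[f_tx² + (f_v + f_ty)²] = √[4.835² + (2.792 + 3.286)²] = 7.767 kip/in.
Capacity per unit length: φr_n = 0.75 × 0.6 × 80 × (0.707 × 0.75) = 19.09 kip/in.
7.767 ≤ 19.09 → adequate.

f_max ≈ 7.77 kip/in; adequate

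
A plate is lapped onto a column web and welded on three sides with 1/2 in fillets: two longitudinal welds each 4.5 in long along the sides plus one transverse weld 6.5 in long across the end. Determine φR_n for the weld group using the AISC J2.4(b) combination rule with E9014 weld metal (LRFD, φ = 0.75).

φR_n ≈ 249 kips

E90XX → F_EXX = 90 ksi.
t_e = 0.707 × 0.5 = 0.3535 in.
R_nwl = 0.6 × 90 × 0.3535 × 9 = 171.8 kips (longitudinal, 2 welds).
R_nwt = 0.6 × 90 × 0.3535 × 6.5 = 124.1 kips (transverse, base value).
(i) R_nwl + R_nwt = 295.9 kips; (ii) 0.85 R_nwl + 1.5 R_nwt = 332.1 kips.
R_n = max = 332.1 kips [governs: (ii)]; φR_n = 249.1 kips.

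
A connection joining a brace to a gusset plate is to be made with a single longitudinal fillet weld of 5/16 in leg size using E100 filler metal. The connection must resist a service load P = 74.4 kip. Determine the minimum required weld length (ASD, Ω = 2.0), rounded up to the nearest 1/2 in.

E100XX → F_EXX = 100 ksi.
Throat t_e = 0.707 × 0.3125 = 0.2209 in.
r_n/Ω = (0.6 × 100 × 0.2209) / 2.0 = 6.628 kip/in.
L_req = P / (r_n/Ω) = 74.4 / 6.628 = 11.22 in total.
Round up → use L = 11.5 in.

L = 11.5 in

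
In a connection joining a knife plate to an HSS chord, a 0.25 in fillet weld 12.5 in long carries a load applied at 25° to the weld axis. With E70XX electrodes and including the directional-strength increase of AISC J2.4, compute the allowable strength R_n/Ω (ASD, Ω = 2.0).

R_n/Ω ≈ 52.8 kip

E70XX → F_EXX = 70 ksi.
t_e = 0.707 × 0.25 = 0.1767 in; A_we = 0.1767 × 12.5 = 2.209 in².
Directional factor: 1.0 + 0.5 sin^1.5(25°) = 1.137.
F_nw = 0.6 × 70 × 1.137 = 47.77 ksi.
R_n/Ω = (47.77 × 2.209) / 2.0 = 52.77 kip.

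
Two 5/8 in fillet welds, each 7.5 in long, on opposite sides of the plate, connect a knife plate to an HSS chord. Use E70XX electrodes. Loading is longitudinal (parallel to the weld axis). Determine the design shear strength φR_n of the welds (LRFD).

φR_n ≈ 209 kips

E70XX → F_EXX = 70 ksi.
Effective throat t_e = 0.707 × 0.625 = 0.4419 in.
Total length L = 15 in; A_we = 0.4419 × 15 = 6.628 in².
F_nw = 0.6 F_EXX = 0.6 × 70 = 42 ksi.
φR_n = 0.75 × 42 × 6.628 = 208.8 kips.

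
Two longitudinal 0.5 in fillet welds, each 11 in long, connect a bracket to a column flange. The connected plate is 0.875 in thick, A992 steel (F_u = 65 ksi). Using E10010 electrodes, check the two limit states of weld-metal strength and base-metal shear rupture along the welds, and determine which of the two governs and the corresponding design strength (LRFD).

E100XX → F_EXX = 100 ksi.
t_e = 0.707 × 0.5 = 0.3535 in; L = 22 in.
Weld metal: φR_n = 0.75 × 0.6 × 100 × 0.3535 × 22 = 350 kip.
Base metal (shear rupture): φR_n = 0.75 × 0.6 × 65 × 0.875 × 22 = 563.1 kip.
Governing: weld metal.

φR_n ≈ 350 kip (weld metal governs)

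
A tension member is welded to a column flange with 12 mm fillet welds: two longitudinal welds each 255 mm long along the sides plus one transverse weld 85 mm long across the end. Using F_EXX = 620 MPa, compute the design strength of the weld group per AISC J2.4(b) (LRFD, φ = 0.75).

t_e = 0.707 × 12 = 8.484 mm.
R_nwl = 0.6 × 620 × 8.484 × 510 × 10⁻³ = 1610 kN (longitudinal, 2 welds).
R_nwt = 0.6 × 620 × 8.484 × 85 × 10⁻³ = 268.3 kN (transverse, base value).
(i) R_nwl + R_nwt = 1878 kN; (ii) 0.85 R_nwl + 1.5 R_nwt = 1771 kN.
R_n = max = 1878 kN [governs: (i)]; φR_n = 1408 kN.

φR_n ≈ 1410 kN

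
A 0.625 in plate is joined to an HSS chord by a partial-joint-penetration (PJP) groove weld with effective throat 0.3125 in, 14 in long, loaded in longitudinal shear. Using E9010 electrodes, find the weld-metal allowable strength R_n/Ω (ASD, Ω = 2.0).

E90XX → F_EXX = 90 ksi.
Effective throat (given) t_e = 0.3125 in.
A_we = 0.3125 × 14 = 4.375 in².
F_nw = 0.6 F_EXX = 54 ksi.
R_n/Ω = (54 × 4.375) / 2.0 = 118.1 kips.

R_n/Ω ≈ 118 kips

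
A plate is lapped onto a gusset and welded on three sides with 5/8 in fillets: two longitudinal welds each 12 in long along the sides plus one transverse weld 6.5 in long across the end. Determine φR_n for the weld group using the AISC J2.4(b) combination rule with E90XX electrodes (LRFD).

E90XX → F_EXX = 90 ksi.
t_e = 0.707 × 0.625 = 0.4419 in.
R_nwl = 0.6 × 90 × 0.4419 × 24 = 572.7 kip (longitudinal, 2 welds).
R_nwt = 0.6 × 90 × 0.4419 × 6.5 = 155.1 kip (transverse, base value).
(i) R_nwl + R_nwt = 727.8 kip; (ii) 0.85 R_nwl + 1.5 R_nwt = 719.4 kip.
R_n = max = 727.8 kip [governs: (i)]; φR_n = 545.8 kip.

φR_n ≈ 546 kip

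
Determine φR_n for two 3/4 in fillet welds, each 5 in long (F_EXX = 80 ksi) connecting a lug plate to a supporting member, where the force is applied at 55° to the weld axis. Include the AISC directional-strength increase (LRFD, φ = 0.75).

φR_n ≈ 262 kip

t_e = 0.707 × 0.75 = 0.5302 in; A_we = 0.5302 × 10 = 5.303 in².
Directional factor: 1.0 + 0.5 sin^1.5(55°) = 1.371.
F_nw = 0.6 × 80 × 1.371 = 65.79 ksi.
φR_n = 0.75 × 65.79 × 5.303 = 261.7 kip.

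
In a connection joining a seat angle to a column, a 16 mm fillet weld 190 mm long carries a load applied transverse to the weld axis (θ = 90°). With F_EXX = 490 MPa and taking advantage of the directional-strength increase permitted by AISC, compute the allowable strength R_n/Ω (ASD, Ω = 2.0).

t_e = 0.707 × 16 = 11.31 mm; A_we = 11.31 × 190 = 2149 mm².
Directional factor: 1.0 + 0.5 sin^1.5(90°) = 1.5.
F_nw = 0.6 × 490 × 1.5 = 441 MPa.
R_n/Ω = (441 × 2149) / 2.0 × 10⁻³ = 473.9 kN.

R_n/Ω ≈ 474 kN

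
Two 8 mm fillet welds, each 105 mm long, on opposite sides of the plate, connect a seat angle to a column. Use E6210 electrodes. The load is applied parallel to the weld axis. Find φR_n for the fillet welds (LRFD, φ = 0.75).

φR_n ≈ 331 kN

E62XX → F_EXX = 620 MPa.
Effective throat t_e = 0.707 × 8 = 5.656 mm.
Total length L = 210 mm; A_we = 5.656 × 210 = 1188 mm².
F_nw = 0.6 F_EXX = 0.6 × 620 = 372 MPa.
φR_n = 0.75 × 372 × 1188 × 10⁻³ = 331.4 kN.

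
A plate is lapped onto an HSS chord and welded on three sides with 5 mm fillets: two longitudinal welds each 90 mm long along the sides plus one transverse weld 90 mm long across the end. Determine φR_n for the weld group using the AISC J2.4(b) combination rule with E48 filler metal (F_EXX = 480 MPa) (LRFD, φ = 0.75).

t_e = 0.707 × 5 = 3.535 mm.
R_nwl = 0.6 × 480 × 3.535 × 180 × 10⁻³ = 183.3 kN (longitudinal, 2 welds).
R_nwt = 0.6 × 480 × 3.535 × 90 × 10⁻³ = 91.63 kN (transverse, base value).
(i) R_nwl + R_nwt = 274.9 kN; (ii) 0.85 R_nwl + 1.5 R_nwt = 293.2 kN.
R_n = max = 293.2 kN [governs: (ii)]; φR_n = 219.9 kN.

φR_n ≈ 220 kN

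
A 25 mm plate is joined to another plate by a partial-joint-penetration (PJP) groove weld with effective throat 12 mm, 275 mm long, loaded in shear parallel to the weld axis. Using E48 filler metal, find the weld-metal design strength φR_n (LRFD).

E48XX → F_EXX = 480 MPa.
Effective throat (given) t_e = 12 mm.
A_we = 12 × 275 = 3300 mm².
F_nw = 0.6 F_EXX = 288 MPa.
φR_n = 0.75 × 288 × 3300 × 10⁻³ = 712.8 kN.

φR_n ≈ 713 kN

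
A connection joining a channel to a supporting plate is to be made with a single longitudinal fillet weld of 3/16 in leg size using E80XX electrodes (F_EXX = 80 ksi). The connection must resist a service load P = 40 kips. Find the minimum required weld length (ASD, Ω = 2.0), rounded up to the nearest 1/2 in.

L = 13 in

Throat t_e = 0.707 × 0.1875 = 0.1326 in.
r_n/Ω = (0.6 × 80 × 0.1326) / 2.0 = 3.181 kip/in.
L_req = P / (r_n/Ω) = 40 / 3.181 = 12.57 in total.
Round up → use L = 13 in.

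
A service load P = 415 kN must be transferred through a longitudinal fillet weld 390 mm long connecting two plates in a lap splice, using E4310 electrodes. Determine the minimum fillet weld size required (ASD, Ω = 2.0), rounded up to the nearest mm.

w = 12 mm

E43XX → F_EXX = 430 MPa.
Total weld length L = 390 mm.
Required throat t_e = P × Ω / (0.6 F_EXX × L) = 415 × 2.0 / (0.6 × 430 × 390 × 10⁻³) = 8.249 mm.
Required leg w = t_e / 0.707 = 11.67 mm → use 12 mm.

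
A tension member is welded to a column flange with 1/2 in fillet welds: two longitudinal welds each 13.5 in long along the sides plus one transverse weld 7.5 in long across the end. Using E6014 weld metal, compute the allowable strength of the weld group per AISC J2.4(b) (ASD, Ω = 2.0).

E60XX → F_EXX = 60 ksi.
t_e = 0.707 × 0.5 = 0.3535 in.
R_nwl = 0.6 × 60 × 0.3535 × 27 = 343.6 kips (longitudinal, 2 welds).
R_nwt = 0.6 × 60 × 0.3535 × 7.5 = 95.44 kips (transverse, base value).
(i) R_nwl + R_nwt = 439 kips; (ii) 0.85 R_nwl + 1.5 R_nwt = 435.2 kips.
R_n = max = 439 kips [governs: (i)]; R_n/Ω = 219.5 kips.

R_n/Ω ≈ 220 kips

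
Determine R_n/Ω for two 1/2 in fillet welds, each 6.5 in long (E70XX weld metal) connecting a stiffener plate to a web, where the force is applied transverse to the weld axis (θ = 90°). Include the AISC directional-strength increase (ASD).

R_n/Ω ≈ 145 kips

E70XX → F_EXX = 70 ksi.
t_e = 0.707 × 0.5 = 0.3535 in; A_we = 0.3535 × 13 = 4.595 in².
Directional factor: 1.0 + 0.5 sin^1.5(90°) = 1.5.
F_nw = 0.6 × 70 × 1.5 = 63 ksi.
R_n/Ω = (63 × 4.595) / 2.0 = 144.8 kips.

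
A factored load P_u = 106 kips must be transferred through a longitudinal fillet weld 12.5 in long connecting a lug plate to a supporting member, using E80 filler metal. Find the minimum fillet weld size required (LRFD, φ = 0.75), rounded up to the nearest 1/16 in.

w = 3/8 in

E80XX → F_EXX = 80 ksi.
Total weld length L = 12.5 in.
Required throat t_e = P_u / (φ × 0.6 F_EXX × L) = 106 / (0.75 × 0.6 × 80 × 12.5) = 0.2356 in.
Required leg w = t_e / 0.707 = 0.3332 in → use 3/8 in.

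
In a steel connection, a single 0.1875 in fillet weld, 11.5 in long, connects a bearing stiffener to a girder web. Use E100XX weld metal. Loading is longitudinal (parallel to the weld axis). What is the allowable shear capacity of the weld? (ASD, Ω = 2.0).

E100XX → F_EXX = 100 ksi.
Effective throat t_e = 0.707 × 0.1875 = 0.1326 in.
Total length L = 11.5 in; A_we = 0.1326 × 11.5 = 1.524 in².
F_nw = 0.6 F_EXX = 0.6 × 100 = 60 ksi.
R_n = 60 × 1.524 = 91.47 kip; R_n/Ω = 91.47/2.0 = 45.73 kip.

R_n/Ω ≈ 45.7 kip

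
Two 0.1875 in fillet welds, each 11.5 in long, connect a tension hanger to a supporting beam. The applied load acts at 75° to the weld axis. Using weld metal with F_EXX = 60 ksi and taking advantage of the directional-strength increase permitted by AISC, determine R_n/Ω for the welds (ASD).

R_n/Ω ≈ 80.9 kip

t_e = 0.707 × 0.1875 = 0.1326 in; A_we = 0.1326 × 23 = 3.049 in².
Directional factor: 1.0 + 0.5 sin^1.5(75°) = 1.475.
F_nw = 0.6 × 60 × 1.475 = 53.09 ksi.
R_n/Ω = (53.09 × 3.049) / 2.0 = 80.93 kip.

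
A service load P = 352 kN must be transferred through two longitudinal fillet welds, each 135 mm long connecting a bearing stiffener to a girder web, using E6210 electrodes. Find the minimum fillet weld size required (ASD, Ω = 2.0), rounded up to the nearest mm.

w = 10 mm

E62XX → F_EXX = 620 MPa.
Total weld length L = 270 mm.
Required throat t_e = P × Ω / (0.6 F_EXX × L) = 352 × 2.0 / (0.6 × 620 × 270 × 10⁻³) = 7.009 mm.
Required leg w = t_e / 0.707 = 9.914 mm → use 10 mm.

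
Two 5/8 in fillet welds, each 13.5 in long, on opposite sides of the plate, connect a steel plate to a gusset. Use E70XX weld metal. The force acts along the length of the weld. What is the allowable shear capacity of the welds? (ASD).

R_n/Ω ≈ 251 kip

E70XX → F_EXX = 70 ksi.
Effective throat t_e = 0.707 × 0.625 = 0.4419 in.
Total length L = 27 in; A_we = 0.4419 × 27 = 11.93 in².
F_nw = 0.6 F_EXX = 0.6 × 70 = 42 ksi.
R_n = 42 × 11.93 = 501.1 kip; R_n/Ω = 501.1/2.0 = 250.5 kip.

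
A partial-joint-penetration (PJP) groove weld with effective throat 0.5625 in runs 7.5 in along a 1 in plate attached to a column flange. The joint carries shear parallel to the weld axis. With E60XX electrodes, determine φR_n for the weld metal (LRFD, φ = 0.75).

φR_n ≈ 114 kip

E60XX → F_EXX = 60 ksi.
Effective throat (given) t_e = 0.5625 in.
A_we = 0.5625 × 7.5 = 4.219 in².
F_nw = 0.6 F_EXX = 36 ksi.
φR_n = 0.75 × 36 × 4.219 = 113.9 kip.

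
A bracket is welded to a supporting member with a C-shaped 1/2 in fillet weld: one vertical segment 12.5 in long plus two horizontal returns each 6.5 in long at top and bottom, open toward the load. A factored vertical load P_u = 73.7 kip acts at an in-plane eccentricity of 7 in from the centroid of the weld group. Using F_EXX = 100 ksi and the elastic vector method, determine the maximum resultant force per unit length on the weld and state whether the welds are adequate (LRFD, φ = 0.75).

f_max ≈ 7.34 kip/in; adequate

Total weld length L_w = 25.5 in. Treat welds as unit-width lines.
Centroid: x̄ = 2×6.5×3.25 / 25.5 = 1.657 in from the vertical weld.
Polar moment about centroid: J = I_x + I_y = [12.5³/12 + 2×6.5×6.25²] + [12.5×1.657² + 2(6.5³/12 + 6.5×1.593²)] = 783.7 in³.
Direct shear f_v = P/L_w = 73.7 / 25.5 = 2.89 kip/in (vertical).
Torsion M = P·e = 73.7 × 7 = 515.9 kip·in.
Critical point at (x, y) = (4.843, 6.25) from centroid. f_tx = M·y/J = 4.115 kip/in; f_ty = M·x/J = 3.188 kip/in.
Resultant f_max = √[f_tx² + (f_v + f_ty)²] = √[4.115² + (2.89 + 3.188)²] = 7.34 kip/in.
Capacity per unit length: φr_n = 0.75 × 0.6 × 100 × (0.707 × 0.5) = 15.91 kip/in.
7.34 ≤ 15.91 → adequate.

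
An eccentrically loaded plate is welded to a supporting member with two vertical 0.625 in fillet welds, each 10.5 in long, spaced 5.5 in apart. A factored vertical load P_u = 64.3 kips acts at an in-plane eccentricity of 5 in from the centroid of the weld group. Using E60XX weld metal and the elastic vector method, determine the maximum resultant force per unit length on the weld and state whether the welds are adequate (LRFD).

f_max ≈ 7.36 kip/in; adequate

E60XX → F_EXX = 60 ksi.
Total weld length L_w = 21 in. Treat welds as unit-width lines.
Polar moment about centroid: J = 2[d³/12 + d(b/2)²] = 2[10.5³/12 + 10.5×2.75²] = 351.8 in³.
Direct shear f_v = P/L_w = 64.3 / 21 = 3.062 kip/in (vertical).
Torsion M = P·e = 64.3 × 5 = 321.5 kip·in.
Critical point at (x, y) = (2.75, 5.25) from centroid. f_tx = M·y/J = 4.799 kip/in; f_ty = M·x/J = 2.514 kip/in.
Resultant f_max = √[f_tx² + (f_v + f_ty)²] = √[4.799² + (3.062 + 2.514)²] = 7.356 kip/in.
Capacity per unit length: φr_n = 0.75 × 0.6 × 60 × (0.707 × 0.625) = 11.93 kip/in.
7.356 ≤ 11.93 → adequate.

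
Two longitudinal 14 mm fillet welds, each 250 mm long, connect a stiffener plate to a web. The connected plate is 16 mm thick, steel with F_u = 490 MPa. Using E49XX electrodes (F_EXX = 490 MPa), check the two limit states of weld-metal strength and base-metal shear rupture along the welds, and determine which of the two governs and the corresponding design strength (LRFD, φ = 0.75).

φR_n ≈ 1090 kN (weld metal governs)

t_e = 0.707 × 14 = 9.898 mm; L = 500 mm.
Weld metal: φR_n = 0.75 × 0.6 × 490 × 9.898 × 500 × 10⁻³ = 1091 kN.
Base metal (shear rupture): φR_n = 0.75 × 0.6 × 490 × 16 × 500 × 10⁻³ = 1764 kN.
Governing: weld metal.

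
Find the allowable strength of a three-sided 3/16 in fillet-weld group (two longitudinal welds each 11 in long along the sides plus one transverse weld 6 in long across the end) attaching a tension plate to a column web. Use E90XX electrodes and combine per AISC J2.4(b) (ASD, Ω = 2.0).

R_n/Ω ≈ 100 kips

E90XX → F_EXX = 90 ksi.
t_e = 0.707 × 0.1875 = 0.1326 in.
R_nwl = 0.6 × 90 × 0.1326 × 22 = 157.5 kips (longitudinal, 2 welds).
R_nwt = 0.6 × 90 × 0.1326 × 6 = 42.95 kips (transverse, base value).
(i) R_nwl + R_nwt = 200.4 kips; (ii) 0.85 R_nwl + 1.5 R_nwt = 198.3 kips.
R_n = max = 200.4 kips [governs: (i)]; R_n/Ω = 100.2 kips.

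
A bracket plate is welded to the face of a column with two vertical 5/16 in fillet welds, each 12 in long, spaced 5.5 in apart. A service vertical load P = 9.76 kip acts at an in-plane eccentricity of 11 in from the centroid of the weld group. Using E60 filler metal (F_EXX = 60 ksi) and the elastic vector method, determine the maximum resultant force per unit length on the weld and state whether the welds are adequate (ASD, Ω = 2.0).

Total weld length L_w = 24 in. Treat welds as unit-width lines.
Polar moment about centroid: J = 2[d³/12 + d(b/2)²] = 2[12³/12 + 12×2.75²] = 469.5 in³.
Direct shear f_v = P/L_w = 9.76 / 24 = 0.4067 kip/in (vertical).
Torsion M = P·e = 9.76 × 11 = 107.36 kip·in.
Critical point at (x, y) = (2.75, 6) from centroid. f_tx = M·y/J = 1.372 kip/in; f_ty = M·x/J = 0.6288 kip/in.
Resultant f_max = √[f_tx² + (f_v + f_ty)²] = √[1.372² + (0.4067 + 0.6288)²] = 1.719 kip/in.
Capacity per unit length: r_n/Ω = (1/2.0) × 0.6 × 60 × (0.707 × 0.3125) = 3.977 kip/in.
1.719 ≤ 3.977 → adequate.

f_max ≈ 1.72 kip/in; adequate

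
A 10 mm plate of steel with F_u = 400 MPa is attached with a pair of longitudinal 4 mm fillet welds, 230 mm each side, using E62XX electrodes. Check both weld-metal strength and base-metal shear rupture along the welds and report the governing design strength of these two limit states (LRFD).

φR_n ≈ 363 kN (weld metal governs)

E62XX → F_EXX = 620 MPa.
t_e = 0.707 × 4 = 2.828 mm; L = 460 mm.
Weld metal: φR_n = 0.75 × 0.6 × 620 × 2.828 × 460 × 10⁻³ = 362.9 kN.
Base metal (shear rupture): φR_n = 0.75 × 0.6 × 400 × 10 × 460 × 10⁻³ = 828 kN.
Governing: weld metal.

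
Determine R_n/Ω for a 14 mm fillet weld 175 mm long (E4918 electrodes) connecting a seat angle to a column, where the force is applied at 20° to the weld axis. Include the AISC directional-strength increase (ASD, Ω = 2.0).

E49XX → F_EXX = 490 MPa.
t_e = 0.707 × 14 = 9.898 mm; A_we = 9.898 × 175 = 1732 mm².
Directional factor: 1.0 + 0.5 sin^1.5(20°) = 1.1.
F_nw = 0.6 × 490 × 1.1 = 323.4 MPa.
R_n/Ω = (323.4 × 1732) / 2.0 × 10⁻³ = 280.1 kN.

R_n/Ω ≈ 280 kN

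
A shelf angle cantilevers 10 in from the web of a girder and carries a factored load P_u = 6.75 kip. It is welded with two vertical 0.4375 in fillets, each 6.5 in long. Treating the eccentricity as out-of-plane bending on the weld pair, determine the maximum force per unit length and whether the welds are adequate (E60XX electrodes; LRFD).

E60XX → F_EXX = 60 ksi.
L_w = 2 × 6.5 = 13 in; section modulus (unit throat) S = 2 × L²/6 = 14.08 in².
Direct shear f_v = P/L_w = 6.75/13 = 0.5192 kip/in.
Moment M = P × e = 6.75 × 10 = 67.5 kip·in; bending f_b = M/S = 4.793 kip/in.
f_max = √(f_v² + f_b²) = √(0.5192² + 4.793²) = 4.821 kip/in.
φr_n = 0.75 × 0.6 × 60 × (0.707 × 0.4375) = 8.351 kip/in → adequate.

f_max ≈ 4.82 kip/in; adequate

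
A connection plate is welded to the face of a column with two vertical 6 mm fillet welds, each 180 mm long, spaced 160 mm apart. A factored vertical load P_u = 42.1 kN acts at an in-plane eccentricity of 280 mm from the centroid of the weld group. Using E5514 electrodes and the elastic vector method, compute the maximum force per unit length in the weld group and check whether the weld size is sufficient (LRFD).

f_max ≈ 518 N/mm; adequate

E55XX → F_EXX = 550 MPa.
Total weld length L_w = 360 mm. Treat welds as unit-width lines.
Polar moment about centroid: J = 2[d³/12 + d(b/2)²] = 2[180³/12 + 180×80²] = 3276000 mm³.
Direct shear f_v = P/L_w = 42.1×10³ / 360 = 116.9 N/mm (vertical).
Torsion M = P·e = 42.1×10³ × 280 = 11788000 N·mm.
Critical point at (x, y) = (80, 90) from centroid. f_tx = M·y/J = 323.8 N/mm; f_ty = M·x/J = 287.9 N/mm.
Resultant f_max = √[f_tx² + (f_v + f_ty)²] = √[323.8² + (116.9 + 287.9)²] = 518.4 N/mm.
Capacity per unit length: φr_n = 0.75 × 0.6 × 550 × (0.707 × 6) = 1050 N/mm.
518.4 ≤ 1050 → adequate.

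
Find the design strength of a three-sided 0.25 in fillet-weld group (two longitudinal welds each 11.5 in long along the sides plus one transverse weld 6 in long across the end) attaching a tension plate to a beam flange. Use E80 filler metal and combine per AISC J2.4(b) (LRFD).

E80XX → F_EXX = 80 ksi.
t_e = 0.707 × 0.25 = 0.1767 in.
R_nwl = 0.6 × 80 × 0.1767 × 23 = 195.1 kips (longitudinal, 2 welds).
R_nwt = 0.6 × 80 × 0.1767 × 6 = 50.9 kips (transverse, base value).
(i) R_nwl + R_nwt = 246 kips; (ii) 0.85 R_nwl + 1.5 R_nwt = 242.2 kips.
R_n = max = 246 kips [governs: (i)]; φR_n = 184.5 kips.

φR_n ≈ 185 kips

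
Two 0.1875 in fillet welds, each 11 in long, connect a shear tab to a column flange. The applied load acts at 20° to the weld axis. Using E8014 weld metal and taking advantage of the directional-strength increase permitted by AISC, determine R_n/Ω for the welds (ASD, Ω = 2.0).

R_n/Ω ≈ 77 kip

E80XX → F_EXX = 80 ksi.
t_e = 0.707 × 0.1875 = 0.1326 in; A_we = 0.1326 × 22 = 2.916 in².
Directional factor: 1.0 + 0.5 sin^1.5(20°) = 1.1.
F_nw = 0.6 × 80 × 1.1 = 52.8 ksi.
R_n/Ω = (52.8 × 2.916) / 2.0 = 76.99 kip.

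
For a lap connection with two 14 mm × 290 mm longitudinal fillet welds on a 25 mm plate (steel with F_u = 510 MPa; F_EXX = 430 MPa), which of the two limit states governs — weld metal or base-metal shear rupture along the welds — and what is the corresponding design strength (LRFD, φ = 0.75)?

φR_n ≈ 1110 kN (weld metal governs)

t_e = 0.707 × 14 = 9.898 mm; L = 580 mm.
Weld metal: φR_n = 0.75 × 0.6 × 430 × 9.898 × 580 × 10⁻³ = 1111 kN.
Base metal (shear rupture): φR_n = 0.75 × 0.6 × 510 × 25 × 580 × 10⁻³ = 3328 kN.
Governing: weld metal.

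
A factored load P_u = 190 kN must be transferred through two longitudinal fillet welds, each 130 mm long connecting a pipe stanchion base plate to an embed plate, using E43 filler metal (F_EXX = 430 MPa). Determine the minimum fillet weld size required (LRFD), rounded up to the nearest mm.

w = 6 mm

Total weld length L = 260 mm.
Required throat t_e = P_u / (φ × 0.6 F_EXX × L) = 190 / (0.75 × 0.6 × 430 × 260 × 10⁻³) = 3.777 mm.
Required leg w = t_e / 0.707 = 5.342 mm → use 6 mm.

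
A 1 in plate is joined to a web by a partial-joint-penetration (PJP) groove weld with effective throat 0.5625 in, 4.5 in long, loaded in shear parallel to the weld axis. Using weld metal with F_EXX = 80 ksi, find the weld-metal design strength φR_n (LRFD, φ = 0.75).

φR_n ≈ 91.1 kips

Effective throat (given) t_e = 0.5625 in.
A_we = 0.5625 × 4.5 = 2.531 in².
F_nw = 0.6 F_EXX = 48 ksi.
φR_n = 0.75 × 48 × 2.531 = 91.12 kips.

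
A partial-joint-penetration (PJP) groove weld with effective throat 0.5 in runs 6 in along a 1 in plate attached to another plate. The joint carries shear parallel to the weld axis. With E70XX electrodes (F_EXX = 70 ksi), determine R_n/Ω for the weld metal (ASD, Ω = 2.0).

Effective throat (given) t_e = 0.5 in.
A_we = 0.5 × 6 = 3 in².
F_nw = 0.6 F_EXX = 42 ksi.
R_n/Ω = (42 × 3) / 2.0 = 63 kip.

R_n/Ω ≈ 63 kip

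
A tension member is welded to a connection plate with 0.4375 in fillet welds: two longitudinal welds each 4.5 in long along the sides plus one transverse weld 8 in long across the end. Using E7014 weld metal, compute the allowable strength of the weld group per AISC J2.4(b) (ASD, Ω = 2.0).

R_n/Ω ≈ 128 kips

E70XX → F_EXX = 70 ksi.
t_e = 0.707 × 0.4375 = 0.3093 in.
R_nwl = 0.6 × 70 × 0.3093 × 9 = 116.9 kips (longitudinal, 2 welds).
R_nwt = 0.6 × 70 × 0.3093 × 8 = 103.9 kips (transverse, base value).
(i) R_nwl + R_nwt = 220.8 kips; (ii) 0.85 R_nwl + 1.5 R_nwt = 255.3 kips.
R_n = max = 255.3 kips [governs: (ii)]; R_n/Ω = 127.6 kips.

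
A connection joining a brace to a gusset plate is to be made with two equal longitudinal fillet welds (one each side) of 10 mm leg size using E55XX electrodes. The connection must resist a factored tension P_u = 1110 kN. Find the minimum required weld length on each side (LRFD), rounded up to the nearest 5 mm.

E55XX → F_EXX = 550 MPa.
Throat t_e = 0.707 × 10 = 7.07 mm.
φr_n = 0.75 × 0.6 × 550 × 7.07 × 10⁻³ = 1.75 kN/mm.
L_req = P_u / φr_n = 1110 / 1.75 = 634.3 mm total.
Per side: 634.3 / 2 = 317.2 mm.
Round up → use L = 320 mm on each side.

L = 320 mm on each side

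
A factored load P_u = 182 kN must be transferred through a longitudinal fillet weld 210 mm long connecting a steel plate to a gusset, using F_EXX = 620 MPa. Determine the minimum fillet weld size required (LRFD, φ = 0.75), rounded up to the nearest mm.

Total weld length L = 210 mm.
Required throat t_e = P_u / (φ × 0.6 F_EXX × L) = 182 / (0.75 × 0.6 × 620 × 210 × 10⁻³) = 3.106 mm.
Required leg w = t_e / 0.707 = 4.394 mm → use 5 mm.

w = 5 mm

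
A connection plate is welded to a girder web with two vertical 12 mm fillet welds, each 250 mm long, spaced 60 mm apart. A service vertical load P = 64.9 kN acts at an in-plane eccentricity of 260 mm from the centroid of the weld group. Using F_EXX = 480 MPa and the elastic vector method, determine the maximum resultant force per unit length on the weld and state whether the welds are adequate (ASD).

f_max ≈ 751 N/mm; adequate

Total weld length L_w = 500 mm. Treat welds as unit-width lines.
Polar moment about centroid: J = 2[d³/12 + d(b/2)²] = 2[250³/12 + 250×30²] = 3054000 mm³.
Direct shear f_v = P/L_w = 64.9×10³ / 500 = 129.8 N/mm (vertical).
Torsion M = P·e = 64.9×10³ × 260 = 16874000 N·mm.
Critical point at (x, y) = (30, 125) from centroid. f_tx = M·y/J = 690.6 N/mm; f_ty = M·x/J = 165.7 N/mm.
Resultant f_max = √[f_tx² + (f_v + f_ty)²] = √[690.6² + (129.8 + 165.7)²] = 751.2 N/mm.
Capacity per unit length: r_n/Ω = (1/2.0) × 0.6 × 480 × (0.707 × 12) = 1222 N/mm.
751.2 ≤ 1222 → adequate.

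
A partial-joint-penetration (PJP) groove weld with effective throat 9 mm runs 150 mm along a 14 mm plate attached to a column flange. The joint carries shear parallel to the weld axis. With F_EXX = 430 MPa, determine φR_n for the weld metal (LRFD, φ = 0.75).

Effective throat (given) t_e = 9 mm.
A_we = 9 × 150 = 1350 mm².
F_nw = 0.6 F_EXX = 258 MPa.
φR_n = 0.75 × 258 × 1350 × 10⁻³ = 261.2 kN.

φR_n ≈ 261 kN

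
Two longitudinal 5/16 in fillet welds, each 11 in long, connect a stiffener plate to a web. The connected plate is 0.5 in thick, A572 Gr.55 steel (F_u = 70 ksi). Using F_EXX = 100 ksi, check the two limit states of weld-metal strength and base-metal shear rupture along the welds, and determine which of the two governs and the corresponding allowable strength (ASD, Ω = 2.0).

R_n/Ω ≈ 146 kip (weld metal governs)

t_e = 0.707 × 0.3125 = 0.2209 in; L = 22 in.
Weld metal: R_n/Ω = (1/2.0) × 0.6 × 100 × 0.2209 × 22 = 145.8 kip.
Base metal (shear rupture): R_n/Ω = (1/2.0) × 0.6 × 70 × 0.5 × 22 = 231 kip.
Governing: weld metal.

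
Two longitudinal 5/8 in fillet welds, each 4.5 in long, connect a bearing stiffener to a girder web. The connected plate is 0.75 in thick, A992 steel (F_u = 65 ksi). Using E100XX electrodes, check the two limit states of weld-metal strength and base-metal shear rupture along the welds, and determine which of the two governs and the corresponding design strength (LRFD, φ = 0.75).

φR_n ≈ 179 kip (weld metal governs)

E100XX → F_EXX = 100 ksi.
t_e = 0.707 × 0.625 = 0.4419 in; L = 9 in.
Weld metal: φR_n = 0.75 × 0.6 × 100 × 0.4419 × 9 = 179 kip.
Base metal (shear rupture): φR_n = 0.75 × 0.6 × 65 × 0.75 × 9 = 197.4 kip.
Governing: weld metal.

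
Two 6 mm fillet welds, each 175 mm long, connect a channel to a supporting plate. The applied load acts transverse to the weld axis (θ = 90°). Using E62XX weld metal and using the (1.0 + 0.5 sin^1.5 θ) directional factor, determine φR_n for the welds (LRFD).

E62XX → F_EXX = 620 MPa.
t_e = 0.707 × 6 = 4.242 mm; A_we = 4.242 × 350 = 1485 mm².
Directional factor: 1.0 + 0.5 sin^1.5(90°) = 1.5.
F_nw = 0.6 × 620 × 1.5 = 558 MPa.
φR_n = 0.75 × 558 × 1485 × 10⁻³ = 621.3 kN.

φR_n ≈ 621 kN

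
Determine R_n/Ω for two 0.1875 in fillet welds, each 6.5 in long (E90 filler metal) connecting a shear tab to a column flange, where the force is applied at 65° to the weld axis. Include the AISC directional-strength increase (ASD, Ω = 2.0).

E90XX → F_EXX = 90 ksi.
t_e = 0.707 × 0.1875 = 0.1326 in; A_we = 0.1326 × 13 = 1.723 in².
Directional factor: 1.0 + 0.5 sin^1.5(65°) = 1.431.
F_nw = 0.6 × 90 × 1.431 = 77.3 ksi.
R_n/Ω = (77.3 × 1.723) / 2.0 = 66.6 kips.

R_n/Ω ≈ 66.6 kips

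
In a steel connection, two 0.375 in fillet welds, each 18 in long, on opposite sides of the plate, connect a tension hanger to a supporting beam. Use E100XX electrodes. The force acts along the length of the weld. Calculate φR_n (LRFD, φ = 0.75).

E100XX → F_EXX = 100 ksi.
Effective throat t_e = 0.707 × 0.375 = 0.2651 in.
Total length L = 36 in; A_we = 0.2651 × 36 = 9.544 in².
F_nw = 0.6 F_EXX = 0.6 × 100 = 60 ksi.
φR_n = 0.75 × 60 × 9.544 = 429.5 kip.

φR_n ≈ 430 kip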